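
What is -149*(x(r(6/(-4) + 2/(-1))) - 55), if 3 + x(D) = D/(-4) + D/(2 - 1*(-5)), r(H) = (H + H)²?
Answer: 37697/4 ≈ 9424.3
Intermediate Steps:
r(H) = 4*H² (r(H) = (2*H)² = 4*H²)
x(D) = -3 - 3*D/28 (x(D) = -3 + (D/(-4) + D/(2 - 1*(-5))) = -3 + (D*(-¼) + D/(2 + 5)) = -3 + (-D/4 + D/7) = -3 - 3*D/28)
-149*(x(r(6/(-4) + 2/(-1))) - 55) = -149*((-3 - 3*(6/(-4) + 2/(-1))²/7) - 55) = -149*((-3 - 3*(6*(-¼) + 2*(-1))²/7) - 55) = -149*((-3 - 3*(-3/2 - 2)²/7) - 55) = -149*((-3 - 3*(-7/2)²/7) - 55) = -149*((-3 - 3*49/(7*4)) - 55) = -149*((-3 - 3/28*49) - 55) = -149*((-3 - 21/4) - 55) = -149*(-33/4 - 55) = -149*(-253/4) = 37697/4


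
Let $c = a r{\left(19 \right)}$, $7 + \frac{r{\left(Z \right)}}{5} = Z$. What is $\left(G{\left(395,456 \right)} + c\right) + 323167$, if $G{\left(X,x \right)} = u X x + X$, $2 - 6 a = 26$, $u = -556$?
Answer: $-99823398$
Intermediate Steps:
$r{\left(Z \right)} = -35 + 5 Z$
$a = -4$ ($a = \frac{1}{3} - \frac{13}{3} = -4$)
$G{\left(X,x \right)} = X - 556 X x$ ($G{\left(X,x \right)} = - 556 X x + X = X - 556 X x$)
$c = -240$ ($c = - 4 \left(-35 + 5 \cdot 19\right) = - 4 \left(-35 + 95\right) = \left(-4\right) 60 = -240$)
$\left(G{\left(395,456 \right)} + c\right) + 323167 = \left(395 \left(1 - 253536\right) - 240\right) + 323167 = \left(395 \left(-253535\right) - 240\right) + 323167 = \left(-100146325 - 240\right) + 323167 = -100146565 + 323167 = -99823398$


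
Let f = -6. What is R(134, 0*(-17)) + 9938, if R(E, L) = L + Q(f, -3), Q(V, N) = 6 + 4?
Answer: 9948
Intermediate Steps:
Q(V, N) = 10
R(E, L) = 10 + L (R(E, L) = L + 10 = 10 + L)
R(134, 0*(-17)) + 9938 = (10 + 0*(-17)) + 9938 = (10 + 0) + 9938 = 10 + 9938 = 9948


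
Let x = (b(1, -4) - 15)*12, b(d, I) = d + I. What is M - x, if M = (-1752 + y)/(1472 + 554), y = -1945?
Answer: 433919/2026 ≈ 214.18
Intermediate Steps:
b(d, I) = I + d
M = -3697/2026 (M = (-1752 - 1945)/(1472 + 554) = -3697/2026 ≈ -1.8248)
x = -216 (x = ((-4 + 1) - 15)*12 = (-3 - 15)*12 = -18*12 = -216)
M - x = -3697/2026 - 1*(-216) = -3697/2026 + 216 = 433919/2026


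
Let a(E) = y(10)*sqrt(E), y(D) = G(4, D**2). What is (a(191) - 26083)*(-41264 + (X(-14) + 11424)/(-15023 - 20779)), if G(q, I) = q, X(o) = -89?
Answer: 38533591278229/35802 - 2954690126*sqrt(191)/17901 ≈ 1.0740e+9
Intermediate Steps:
y(D) = 4
a(E) = 4*sqrt(E)
(a(191) - 26083)*(-41264 + (X(-14) + 11424)/(-15023 - 20779)) = (4*sqrt(191) - 26083)*(-41264 + (-89 + 11424)/(-15023 - 20779)) = (-26083 + 4*sqrt(191))*(-41264 + 11335/(-35802)) = (-26083 + 4*sqrt(191))*(-41264 + 11335*(-1/35802)) = (-26083 + 4*sqrt(191))*(-41264 - 11335/35802) = (-26083 + 4*sqrt(191))*(-1477345063/35802) = 38533591278229/35802 - 2954690126*sqrt(191)/17901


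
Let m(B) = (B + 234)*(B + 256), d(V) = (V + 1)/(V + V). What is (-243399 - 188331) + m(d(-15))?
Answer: -83609351/225 ≈ -3.7160e+5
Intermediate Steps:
d(V) = (1 + V)/(2*V) (d(V) = (1 + V)/((2*V)) = (1 + V)*(1/(2*V)) = (1 + V)/(2*V))
m(B) = (234 + B)*(256 + B)
(-243399 - 188331) + m(d(-15)) = (-243399 - 188331) + (59904 + ((½)*(1 - 15)/(-15))² + 490*((½)*(1 - 15)/(-15))) = -431730 + (59904 + ((½)*(-1/15)*(-14))² + 490*((½)*(-1/15)*(-14))) = -431730 + (59904 + (7/15)² + 490*(7/15)) = -431730 + (59904 + 49/225 + 686/3) = -431730 + 13529899/225 = -83609351/225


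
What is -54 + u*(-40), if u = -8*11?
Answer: 3466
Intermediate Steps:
u = -88
-54 + u*(-40) = -54 - 88*(-40) = -54 + 3520 = 3466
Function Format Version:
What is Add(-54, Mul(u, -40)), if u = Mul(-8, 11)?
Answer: 3466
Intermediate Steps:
u = -88
Add(-54, Mul(u, -40)) = Add(-54, Mul(-88, -40)) = Add(-54, 3520) = 3466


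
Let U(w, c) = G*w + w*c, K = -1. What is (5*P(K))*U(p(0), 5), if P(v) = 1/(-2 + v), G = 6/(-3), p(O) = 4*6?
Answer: -120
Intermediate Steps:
p(O) = 24
G = -2 (G = 6*(-1/3) = -2)
U(w, c) = -2*w + c*w (U(w, c) = -2*w + w*c = -2*w + c*w)
(5*P(K))*U(p(0), 5) = (5/(-2 - 1))*(24*(-2 + 5)) = (5/(-3))*(24*3) = (5*(-1/3))*72 = -5/3*72 = -120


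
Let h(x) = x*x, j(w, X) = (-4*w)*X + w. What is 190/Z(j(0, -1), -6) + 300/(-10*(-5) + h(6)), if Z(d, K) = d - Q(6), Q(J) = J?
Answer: -3635/129 ≈ -28.178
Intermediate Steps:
j(w, X) = w - 4*X*w (j(w, X) = -4*X*w + w = w - 4*X*w)
Z(d, K) = -6 + d (Z(d, K) = d - 1*6 = d - 6 = -6 + d)
h(x) = x²
190/Z(j(0, -1), -6) + 300/(-10*(-5) + h(6)) = 190/(-6 + 0*(1 - 4*(-1))) + 300/(-10*(-5) + 6²) = 190/(-6 + 0*(1 + 4)) + 300/(50 + 36) = 190/(-6 + 0*5) + 300/86 = 190/(-6 + 0) + 300*(1/86) = 190/(-6) + 150/43 = 190*(-⅙) + 150/43 = -95/3 + 150/43 = -3635/129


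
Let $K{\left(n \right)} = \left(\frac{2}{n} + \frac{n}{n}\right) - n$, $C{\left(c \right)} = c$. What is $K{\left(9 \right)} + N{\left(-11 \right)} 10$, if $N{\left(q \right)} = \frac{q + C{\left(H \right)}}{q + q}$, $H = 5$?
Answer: $- \frac{500}{99} \approx -5.0505$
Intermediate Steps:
$K{\left(n \right)} = 1 - n + \frac{2}{n}$ ($K{\left(n \right)} = \left(\frac{2}{n} + 1\right) - n = \left(1 + \frac{2}{n}\right) - n = 1 - n + \frac{2}{n}$)
$N{\left(q \right)} = \frac{5 + q}{2 q}$ ($N{\left(q \right)} = \frac{q + 5}{q + q} = \frac{5 + q}{2 q}$)
$K{\left(9 \right)} + N{\left(-11 \right)} 10 = \left(1 - 9 + \frac{2}{9}\right) + \frac{5 - 11}{2 \left(-11\right)} 10 = \left(1 - 9 + 2 \cdot \frac{1}{9}\right) + \frac{1}{2} \left(- \frac{1}{11}\right) \left(-6\right) 10 = \left(1 - 9 + \frac{2}{9}\right) + \frac{3}{11} \cdot 10 = - \frac{70}{9} + \frac{30}{11} = - \frac{500}{99}$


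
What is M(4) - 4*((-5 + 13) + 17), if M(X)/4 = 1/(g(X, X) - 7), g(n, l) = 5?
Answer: -102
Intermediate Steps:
M(X) = -2 (M(X) = 4/(5 - 7) = 4/(-2) = 4*(-½) = -2)
M(4) - 4*((-5 + 13) + 17) = -2 - 4*((-5 + 13) + 17) = -2 - 4*(8 + 17) = -2 - 4*25 = -2 - 100 = -102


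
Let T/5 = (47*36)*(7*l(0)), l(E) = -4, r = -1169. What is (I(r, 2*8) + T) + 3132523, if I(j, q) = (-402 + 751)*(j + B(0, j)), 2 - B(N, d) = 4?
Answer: 2486964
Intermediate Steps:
B(N, d) = -2 (B(N, d) = 2 - 1*4 = 2 - 4 = -2)
I(j, q) = -698 + 349*j (I(j, q) = (-402 + 751)*(j - 2) = 349*(-2 + j) = -698 + 349*j)
T = -236880 (T = 5*((47*36)*(7*(-4))) = 5*(1692*(-28)) = 5*(-47376) = -236880)
(I(r, 2*8) + T) + 3132523 = ((-698 + 349*(-1169)) - 236880) + 3132523 = ((-698 - 407981) - 236880) + 3132523 = (-408679 - 236880) + 3132523 = -645559 + 3132523 = 2486964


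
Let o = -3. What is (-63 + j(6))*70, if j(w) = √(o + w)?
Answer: -4410 + 70*√3 ≈ -4288.8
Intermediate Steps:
j(w) = √(-3 + w)
(-63 + j(6))*70 = (-63 + √(-3 + 6))*70 = (-63 + √3)*70 = -4410 + 70*√3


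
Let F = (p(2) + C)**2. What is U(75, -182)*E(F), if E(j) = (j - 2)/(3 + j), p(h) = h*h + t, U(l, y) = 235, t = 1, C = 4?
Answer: 18565/84 ≈ 221.01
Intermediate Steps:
p(h) = 1 + h**2 (p(h) = h*h + 1 = h**2 + 1 = 1 + h**2)
F = 81 (F = ((1 + 2**2) + 4)**2 = ((1 + 4) + 4)**2 = (5 + 4)**2 = 9**2 = 81)
E(j) = (-2 + j)/(3 + j)
U(75, -182)*E(F) = 235*((-2 + 81)/(3 + 81)) = 235*(79/84) = 18565/84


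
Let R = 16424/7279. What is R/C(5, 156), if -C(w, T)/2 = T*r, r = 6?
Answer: -2053/1703286 ≈ -0.0012053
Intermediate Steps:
C(w, T) = -12*T (C(w, T) = -2*T*6 = -12*T)
R = 16424/7279 (R = 16424*(1/7279) = 16424/7279 ≈ 2.2564)
R/C(5, 156) = 16424/(7279*((-12*156))) = (16424/7279)/(-1872) = (16424/7279)*(-1/1872) = -2053/1703286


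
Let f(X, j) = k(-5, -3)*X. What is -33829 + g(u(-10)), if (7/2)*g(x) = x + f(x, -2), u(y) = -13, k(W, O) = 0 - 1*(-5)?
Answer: -236959/7 ≈ -33851.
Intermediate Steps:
k(W, O) = 5 (k(W, O) = 0 + 5 = 5)
f(X, j) = 5*X
g(x) = 12*x/7 (g(x) = 2*(x + 5*x)/7 = 2*(6*x)/7 = 12*x/7)
-33829 + g(u(-10)) = -33829 + (12/7)*(-13) = -33829 - 156/7 = -236959/7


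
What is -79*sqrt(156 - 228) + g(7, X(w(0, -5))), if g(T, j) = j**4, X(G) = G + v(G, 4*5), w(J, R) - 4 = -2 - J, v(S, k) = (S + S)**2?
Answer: 104976 - 474*I*sqrt(2) ≈ 1.0498e+5 - 670.34*I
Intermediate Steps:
v(S, k) = 4*S**2 (v(S, k) = (2*S)**2 = 4*S**2)
w(J, R) = 2 - J (w(J, R) = 4 + (-2 - J) = 2 - J)
X(G) = G + 4*G**2
-79*sqrt(156 - 228) + g(7, X(w(0, -5))) = -79*sqrt(156 - 228) + ((2 - 1*0)*(1 + 4*(2 - 1*0)))**4 = -474*I*sqrt(2) + ((2 + 0)*(1 + 4*(2 + 0)))**4 = -474*I*sqrt(2) + (2*(1 + 4*2))**4 = -474*I*sqrt(2) + (2*(1 + 8))**4 = -474*I*sqrt(2) + (2*9)**4 = -474*I*sqrt(2) + 18**4 = -474*I*sqrt(2) + 104976 = 104976 - 474*I*sqrt(2)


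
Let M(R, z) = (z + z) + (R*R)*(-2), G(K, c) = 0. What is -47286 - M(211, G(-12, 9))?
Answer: 41756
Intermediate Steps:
M(R, z) = -2*R**2 + 2*z (M(R, z) = 2*z + R**2*(-2) = 2*z - 2*R**2 = -2*R**2 + 2*z)
-47286 - M(211, G(-12, 9)) = -47286 - (-2*211**2 + 2*0) = -47286 - (-2*44521 + 0) = -47286 - (-89042 + 0) = -47286 - 1*(-89042) = -47286 + 89042 = 41756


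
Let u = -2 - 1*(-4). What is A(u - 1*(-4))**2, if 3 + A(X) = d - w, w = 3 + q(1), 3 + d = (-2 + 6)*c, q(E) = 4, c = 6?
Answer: 121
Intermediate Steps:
u = 2 (u = -2 + 4 = 2)
d = 21 (d = -3 + (-2 + 6)*6 = -3 + 4*6 = -3 + 24 = 21)
w = 7 (w = 3 + 4 = 7)
A(X) = 11 (A(X) = -3 + (21 - 1*7) = -3 + (21 - 7) = -3 + 14 = 11)
A(u - 1*(-4))**2 = 11**2 = 121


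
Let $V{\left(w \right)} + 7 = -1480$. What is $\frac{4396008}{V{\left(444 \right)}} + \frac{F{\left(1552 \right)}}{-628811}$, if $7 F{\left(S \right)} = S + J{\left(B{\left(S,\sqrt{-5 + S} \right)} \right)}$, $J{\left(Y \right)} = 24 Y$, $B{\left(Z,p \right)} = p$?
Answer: $- \frac{19349809613240}{6545293699} - \frac{24 \sqrt{1547}}{4401677} \approx -2956.3$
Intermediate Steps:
$V{\left(w \right)} = -1487$ ($V{\left(w \right)} = -7 - 1480 = -1487$)
$F{\left(S \right)} = \frac{S}{7} + \frac{24 \sqrt{-5 + S}}{7}$ ($F{\left(S \right)} = \frac{S + 24 \sqrt{-5 + S}}{7} = \frac{S}{7} + \frac{24 \sqrt{-5 + S}}{7}$)
$\frac{4396008}{V{\left(444 \right)}} + \frac{F{\left(1552 \right)}}{-628811} = \frac{4396008}{-1487} + \frac{\frac{1}{7} \cdot 1552 + \frac{24 \sqrt{-5 + 1552}}{7}}{-628811} = 4396008 \left(- \frac{1}{1487}\right) + \left(\frac{1552}{7} + \frac{24 \sqrt{1547}}{7}\right) \left(- \frac{1}{628811}\right) = - \frac{4396008}{1487} - \left(\frac{1552}{4401677} + \frac{24 \sqrt{1547}}{4401677}\right) = - \frac{19349809613240}{6545293699} - \frac{24 \sqrt{1547}}{4401677}$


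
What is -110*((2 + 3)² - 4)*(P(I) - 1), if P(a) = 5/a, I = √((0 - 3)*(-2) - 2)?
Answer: -3465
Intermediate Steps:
I = 2 (I = √(-3*(-2) - 2) = √(6 - 2) = √4 = 2)
-110*((2 + 3)² - 4)*(P(I) - 1) = -110*((2 + 3)² - 4)*(5/2 - 1) = -110*(5² - 4)*(5*(½) - 1) = -110*(25 - 4)*(5/2 - 1) = -2310*3/2 = -110*63/2 = -3465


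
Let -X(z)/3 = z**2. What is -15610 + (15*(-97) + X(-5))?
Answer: -17140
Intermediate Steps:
X(z) = -3*z**2
-15610 + (15*(-97) + X(-5)) = -15610 + (15*(-97) - 3*(-5)**2) = -15610 + (-1455 - 3*25) = -15610 + (-1455 - 75) = -15610 - 1530 = -17140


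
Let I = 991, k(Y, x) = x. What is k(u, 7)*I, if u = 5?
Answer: 6937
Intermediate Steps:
k(u, 7)*I = 7*991 = 6937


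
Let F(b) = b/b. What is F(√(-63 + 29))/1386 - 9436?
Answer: -13078295/1386 ≈ -9436.0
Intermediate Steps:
F(b) = 1
F(√(-63 + 29))/1386 - 9436 = 1/1386 - 9436 = -13078295/1386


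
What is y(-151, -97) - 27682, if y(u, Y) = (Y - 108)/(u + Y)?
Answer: -6864931/248 ≈ -27681.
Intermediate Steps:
y(u, Y) = (-108 + Y)/(Y + u)
y(-151, -97) - 27682 = (-108 - 97)/(-97 - 151) - 27682 = -205/(-248) - 27682 = -1/248*(-205) - 27682 = 205/248 - 27682 = -6864931/248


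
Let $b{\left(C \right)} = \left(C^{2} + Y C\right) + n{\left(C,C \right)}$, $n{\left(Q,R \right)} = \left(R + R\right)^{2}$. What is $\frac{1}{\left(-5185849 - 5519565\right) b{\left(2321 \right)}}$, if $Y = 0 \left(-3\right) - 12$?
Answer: $- \frac{1}{288054353509142} \approx -3.4716 \cdot 10^{-15}$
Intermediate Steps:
$n{\left(Q,R \right)} = 4 R^{2}$ ($n{\left(Q,R \right)} = \left(2 R\right)^{2} = 4 R^{2}$)
$Y = -12$ ($Y = 0 - 12 = -12$)
$b{\left(C \right)} = - 12 C + 5 C^{2}$ ($b{\left(C \right)} = \left(C^{2} - 12 C\right) + 4 C^{2} = - 12 C + 5 C^{2}$)
$\frac{1}{\left(-5185849 - 5519565\right) b{\left(2321 \right)}} = \frac{1}{\left(-5185849 - 5519565\right) 2321 \left(-12 + 5 \cdot 2321\right)} = \frac{1}{\left(-10705414\right) 2321 \left(-12 + 11605\right)} = - \frac{1}{10705414 \cdot 2321 \cdot 11593} = - \frac{1}{10705414 \cdot 26907353} = \left(- \frac{1}{10705414}\right) \frac{1}{26907353} = - \frac{1}{288054353509142}$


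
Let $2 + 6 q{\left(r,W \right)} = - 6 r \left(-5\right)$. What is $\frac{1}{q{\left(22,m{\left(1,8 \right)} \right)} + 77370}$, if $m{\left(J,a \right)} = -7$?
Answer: $\frac{3}{232439} \approx 1.2907 \cdot 10^{-5}$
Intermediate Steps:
$q{\left(r,W \right)} = - \frac{1}{3} + 5 r$ ($q{\left(r,W \right)} = - \frac{1}{3} + \frac{- 6 r \left(-5\right)}{6} = - \frac{1}{3} + \frac{30 r}{6} = - \frac{1}{3} + 5 r$)
$\frac{1}{q{\left(22,m{\left(1,8 \right)} \right)} + 77370} = \frac{1}{\left(- \frac{1}{3} + 5 \cdot 22\right) + 77370} = \frac{1}{\left(- \frac{1}{3} + 110\right) + 77370} = \frac{1}{\frac{329}{3} + 77370} = \frac{1}{\frac{232439}{3}} = \frac{3}{232439}$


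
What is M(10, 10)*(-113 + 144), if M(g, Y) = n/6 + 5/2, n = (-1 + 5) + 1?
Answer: 310/3 ≈ 103.33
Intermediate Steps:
n = 5 (n = 4 + 1 = 5)
M(g, Y) = 10/3 (M(g, Y) = 5/6 + 5/2 = 10/3)
M(10, 10)*(-113 + 144) = 10*(-113 + 144)/3 = (10/3)*31 = 310/3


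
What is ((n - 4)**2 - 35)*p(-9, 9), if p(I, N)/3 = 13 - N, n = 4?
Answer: -420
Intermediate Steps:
p(I, N) = 39 - 3*N (p(I, N) = 3*(13 - N) = 39 - 3*N)
((n - 4)**2 - 35)*p(-9, 9) = ((4 - 4)**2 - 35)*(39 - 3*9) = (0**2 - 35)*(39 - 27) = (0 - 35)*12 = -35*12 = -420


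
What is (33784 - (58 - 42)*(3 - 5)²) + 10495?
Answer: 44215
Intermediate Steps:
(33784 - (58 - 42)*(3 - 5)²) + 10495 = (33784 - 16*(-2)²) + 10495 = (33784 - 16*4) + 10495 = (33784 - 1*64) + 10495 = (33784 - 64) + 10495 = 33720 + 10495 = 44215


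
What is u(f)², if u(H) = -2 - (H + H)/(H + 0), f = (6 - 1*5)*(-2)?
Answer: 16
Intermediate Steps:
f = -2 (f = (6 - 5)*(-2) = 1*(-2) = -2)
u(H) = -4 (u(H) = -2 - 2*H/H = -2 - 1*2 = -2 - 2 = -4)
u(f)² = (-4)² = 16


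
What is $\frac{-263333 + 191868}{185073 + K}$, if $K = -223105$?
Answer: $\frac{71465}{38032} \approx 1.8791$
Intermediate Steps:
$\frac{-263333 + 191868}{185073 + K} = \frac{-263333 + 191868}{185073 - 223105} = - \frac{71465}{-38032} = \left(-71465\right) \left(- \frac{1}{38032}\right) = \frac{71465}{38032}$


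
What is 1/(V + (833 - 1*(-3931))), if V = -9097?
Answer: -1/4333 ≈ -0.00023079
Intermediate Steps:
1/(V + (833 - 1*(-3931))) = 1/(-9097 + (833 - 1*(-3931))) = 1/(-9097 + (833 + 3931)) = 1/(-9097 + 4764) = 1/(-4333) = -1/4333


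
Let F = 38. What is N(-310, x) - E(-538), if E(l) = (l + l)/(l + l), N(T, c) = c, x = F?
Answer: 37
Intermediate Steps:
x = 38
E(l) = 1 (E(l) = (2*l)/((2*l)) = (2*l)*(1/(2*l)) = 1)
N(-310, x) - E(-538) = 38 - 1*1 = 38 - 1 = 37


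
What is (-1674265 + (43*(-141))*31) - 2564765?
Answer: -4426983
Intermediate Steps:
(-1674265 + (43*(-141))*31) - 2564765 = (-1674265 - 6063*31) - 2564765 = (-1674265 - 187953) - 2564765 = -1862218 - 2564765 = -4426983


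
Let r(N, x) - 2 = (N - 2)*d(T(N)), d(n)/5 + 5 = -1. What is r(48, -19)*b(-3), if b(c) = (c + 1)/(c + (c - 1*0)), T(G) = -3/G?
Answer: -1378/3 ≈ -459.33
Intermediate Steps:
d(n) = -30 (d(n) = -25 + 5*(-1) = -25 - 5 = -30)
r(N, x) = 62 - 30*N (r(N, x) = 2 + (N - 2)*(-30) = 2 + (-2 + N)*(-30) = 2 + (60 - 30*N) = 62 - 30*N)
b(c) = (1 + c)/(2*c) (b(c) = (1 + c)/(c + (c + 0)) = (1 + c)/(c + c) = (1 + c)/((2*c)) = (1 + c)*(1/(2*c)) = (1 + c)/(2*c))
r(48, -19)*b(-3) = (62 - 30*48)*((1/2)*(1 - 3)/(-3)) = (62 - 1440)*((1/2)*(-1/3)*(-2)) = -1378*1/3 = -1378/3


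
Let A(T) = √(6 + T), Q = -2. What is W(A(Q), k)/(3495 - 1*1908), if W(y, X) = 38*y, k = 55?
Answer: 76/1587 ≈ 0.047889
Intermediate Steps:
W(A(Q), k)/(3495 - 1*1908) = (38*√(6 - 2))/(3495 - 1*1908) = (38*√4)/(3495 - 1908) = (38*2)/1587 = 76*(1/1587) = 76/1587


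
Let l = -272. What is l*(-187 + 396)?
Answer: -56848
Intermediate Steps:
l*(-187 + 396) = -272*(-187 + 396) = -272*209 = -56848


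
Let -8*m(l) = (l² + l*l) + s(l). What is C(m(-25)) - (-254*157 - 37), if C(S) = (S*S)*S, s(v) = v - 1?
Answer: -3541662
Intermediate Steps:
s(v) = -1 + v
m(l) = ⅛ - l²/4 - l/8 (m(l) = -((l² + l*l) + (-1 + l))/8 = -((l² + l²) + (-1 + l))/8 = -(2*l² + (-1 + l))/8 = -(-1 + l + 2*l²)/8 = ⅛ - l²/4 - l/8)
C(S) = S³ (C(S) = S²*S = S³)
C(m(-25)) - (-254*157 - 37) = (⅛ - ¼*(-25)² - ⅛*(-25))³ - (-254*157 - 37) = (⅛ - ¼*625 + 25/8)³ - (-39878 - 37) = (⅛ - 625/4 + 25/8)³ - 1*(-39915) = (-153)³ + 39915 = -3581577 + 39915 = -3541662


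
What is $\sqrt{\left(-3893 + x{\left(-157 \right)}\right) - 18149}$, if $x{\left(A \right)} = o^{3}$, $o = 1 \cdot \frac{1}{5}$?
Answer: $\frac{i \sqrt{13776245}}{25} \approx 148.47 i$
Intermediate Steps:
$o = \frac{1}{5}$ ($o = 1 \cdot \frac{1}{5} = \frac{1}{5} \approx 0.2$)
$x{\left(A \right)} = \frac{1}{125}$ ($x{\left(A \right)} = \left(\frac{1}{5}\right)^{3} = \frac{1}{125}$)
$\sqrt{\left(-3893 + x{\left(-157 \right)}\right) - 18149} = \sqrt{\left(-3893 + \frac{1}{125}\right) - 18149} = \sqrt{- \frac{486624}{125} - 18149} = \sqrt{- \frac{2755249}{125}} = \frac{i \sqrt{13776245}}{25}$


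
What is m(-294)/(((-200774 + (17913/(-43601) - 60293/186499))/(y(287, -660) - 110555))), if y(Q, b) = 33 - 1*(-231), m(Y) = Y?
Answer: -2234489689617297/13835664098267 ≈ -161.50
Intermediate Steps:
y(Q, b) = 264 (y(Q, b) = 33 + 231 = 264)
m(-294)/(((-200774 + (17913/(-43601) - 60293/186499))/(y(287, -660) - 110555))) = -294*(264 - 110555)/(-200774 + (17913/(-43601) - 60293/186499)) = -294*(-110291/(-200774 + (17913*(-1/43601) - 60293*1/186499))) = -294*(-110291/(-200774 + (-17913/43601 - 60293/186499))) = -294*(-110291/(-200774 - 101179520/137822761)) = -294/((-27671328196534/137822761*(-1/110291))) = -294/27671328196534/15200610133451 = -294*15200610133451/27671328196534 = -2234489689617297/13835664098267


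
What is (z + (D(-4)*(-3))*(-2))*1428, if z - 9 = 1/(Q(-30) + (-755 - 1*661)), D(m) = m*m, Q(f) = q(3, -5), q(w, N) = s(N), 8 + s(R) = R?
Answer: 214262832/1429 ≈ 1.4994e+5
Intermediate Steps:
s(R) = -8 + R
q(w, N) = -8 + N
Q(f) = -13 (Q(f) = -8 - 5 = -13)
D(m) = m²
z = 12860/1429 (z = 9 + 1/(-13 + (-755 - 1*661)) = 9 + 1/(-13 + (-755 - 661)) = 9 + 1/(-13 - 1416) = 9 + 1/(-1429) = 9 - 1/1429 = 12860/1429 ≈ 8.9993)
(z + (D(-4)*(-3))*(-2))*1428 = (12860/1429 + ((-4)²*(-3))*(-2))*1428 = (12860/1429 + (16*(-3))*(-2))*1428 = (12860/1429 - 48*(-2))*1428 = (12860/1429 + 96)*1428 = (150044/1429)*1428 = 214262832/1429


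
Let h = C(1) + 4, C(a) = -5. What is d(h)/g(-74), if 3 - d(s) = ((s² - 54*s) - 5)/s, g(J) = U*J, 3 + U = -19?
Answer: 53/1628 ≈ 0.032555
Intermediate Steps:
U = -22 (U = -3 - 19 = -22)
h = -1 (h = -5 + 4 = -1)
g(J) = -22*J
d(s) = 3 - (-5 + s² - 54*s)/s (d(s) = 3 - ((s² - 54*s) - 5)/s = 3 - (-5 + s² - 54*s)/s)
d(h)/g(-74) = (57 - 1*(-1) + 5/(-1))/((-22*(-74))) = (57 + 1 + 5*(-1))/1628 = (57 + 1 - 5)*(1/1628) = 53*(1/1628) = 53/1628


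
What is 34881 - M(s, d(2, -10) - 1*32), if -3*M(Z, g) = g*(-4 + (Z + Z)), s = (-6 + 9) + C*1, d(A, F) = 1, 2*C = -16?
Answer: 105077/3 ≈ 35026.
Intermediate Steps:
C = -8 (C = (½)*(-16) = -8)
s = -5 (s = (-6 + 9) - 8*1 = 3 - 8 = -5)
M(Z, g) = -g*(-4 + 2*Z)/3 (M(Z, g) = -g*(-4 + (Z + Z))/3 = -g*(-4 + 2*Z)/3)
34881 - M(s, d(2, -10) - 1*32) = 34881 - 2*(1 - 1*32)*(2 - 1*(-5))/3 = 34881 - 2*(1 - 32)*(2 + 5)/3 = 34881 - 2*(-31)*7/3 = 34881 - 1*(-434/3) = 34881 + 434/3 = 105077/3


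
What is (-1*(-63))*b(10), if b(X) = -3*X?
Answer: -1890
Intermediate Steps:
(-1*(-63))*b(10) = (-1*(-63))*(-3*10) = 63*(-30) = -1890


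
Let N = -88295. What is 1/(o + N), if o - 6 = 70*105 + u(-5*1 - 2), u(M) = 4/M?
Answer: -7/566577 ≈ -1.2355e-5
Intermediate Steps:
o = 51488/7 (o = 6 + (70*105 + 4/(-5*1 - 2)) = 6 + (7350 + 4/(-5 - 2)) = 6 + (7350 + 4/(-7)) = 6 + (7350 + 4*(-⅐)) = 6 + (7350 - 4/7) = 6 + 51446/7 = 51488/7 ≈ 7355.4)
1/(o + N) = 1/(51488/7 - 88295) = 1/(-566577/7) = -7/566577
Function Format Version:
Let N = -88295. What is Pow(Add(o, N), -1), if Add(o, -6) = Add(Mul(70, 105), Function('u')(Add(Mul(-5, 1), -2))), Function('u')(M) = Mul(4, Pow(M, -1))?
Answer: Rational(-7, 566577) ≈ -1.2355e-5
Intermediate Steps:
o = Rational(51488, 7) (o = Add(6, Add(Mul(70, 105), Mul(4, Pow(Add(Mul(-5, 1), -2), -1)))) = Add(6, Add(7350, Mul(4, Pow(Add(-5, -2), -1)))) = Add(6, Add(7350, Mul(4, Pow(-7, -1)))) = Add(6, Add(7350, Mul(4, Rational(-1, 7)))) = Add(6, Add(7350, Rational(-4, 7))) = Add(6, Rational(51446, 7)) = Rational(51488, 7) ≈ 7355.4)
Pow(Add(o, N), -1) = Pow(Add(Rational(51488, 7), -88295), -1) = Pow(Rational(-566577, 7), -1) = Rational(-7, 566577)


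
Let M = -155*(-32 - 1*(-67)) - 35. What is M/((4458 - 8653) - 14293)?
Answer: 1365/4622 ≈ 0.29533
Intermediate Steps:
M = -5460 (M = -155*(-32 + 67) - 35 = -155*35 - 35 = -5425 - 35 = -5460)
M/((4458 - 8653) - 14293) = -5460/((4458 - 8653) - 14293) = -5460/(-4195 - 14293) = -5460/(-18488) = -5460*(-1/18488) = 1365/4622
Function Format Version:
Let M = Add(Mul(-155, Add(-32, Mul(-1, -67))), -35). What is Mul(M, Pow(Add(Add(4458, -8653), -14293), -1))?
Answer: Rational(1365, 4622) ≈ 0.29533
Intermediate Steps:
M = -5460 (M = Add(Mul(-155, Add(-32, 67)), -35) = Add(Mul(-155, 35), -35) = Add(-5425, -35) = -5460)
Mul(M, Pow(Add(Add(4458, -8653), -14293), -1)) = Mul(-5460, Pow(Add(Add(4458, -8653), -14293), -1)) = Mul(-5460, Pow(Add(-4195, -14293), -1)) = Mul(-5460, Pow(-18488, -1)) = Mul(-5460, Rational(-1, 18488)) = Rational(1365, 4622)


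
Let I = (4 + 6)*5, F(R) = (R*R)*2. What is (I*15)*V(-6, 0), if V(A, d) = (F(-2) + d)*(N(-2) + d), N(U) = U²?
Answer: 24000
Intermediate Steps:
F(R) = 2*R² (F(R) = R²*2 = 2*R²)
V(A, d) = (4 + d)*(8 + d) (V(A, d) = (2*(-2)² + d)*((-2)² + d) = (2*4 + d)*(4 + d) = (8 + d)*(4 + d) = (4 + d)*(8 + d))
I = 50 (I = 10*5 = 50)
(I*15)*V(-6, 0) = (50*15)*(32 + 0² + 12*0) = 750*(32 + 0 + 0) = 750*32 = 24000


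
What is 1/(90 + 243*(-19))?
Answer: -1/4527 ≈ -0.00022090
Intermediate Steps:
1/(90 + 243*(-19)) = 1/(90 - 4617) = 1/(-4527) = -1/4527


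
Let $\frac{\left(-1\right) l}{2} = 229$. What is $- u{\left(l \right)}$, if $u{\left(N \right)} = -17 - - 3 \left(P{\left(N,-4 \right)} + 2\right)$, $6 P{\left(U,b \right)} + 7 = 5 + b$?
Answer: $14$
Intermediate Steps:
$l = -458$ ($l = \left(-2\right) 229 = -458$)
$P{\left(U,b \right)} = - \frac{1}{3} + \frac{b}{6}$ ($P{\left(U,b \right)} = - \frac{7}{6} + \frac{5 + b}{6} = - \frac{7}{6} + \left(\frac{5}{6} + \frac{b}{6}\right) = - \frac{1}{3} + \frac{b}{6}$)
$u{\left(N \right)} = -14$ ($u{\left(N \right)} = -17 - - 3 \left(\left(- \frac{1}{3} + \frac{1}{6} \left(-4\right)\right) + 2\right) = -17 - - 3 \left(\left(- \frac{1}{3} - \frac{2}{3}\right) + 2\right) = -17 - - 3 \left(-1 + 2\right) = -17 - \left(-3\right) 1 = -17 - -3 = -17 + 3 = -14$)
$- u{\left(l \right)} = \left(-1\right) \left(-14\right) = 14$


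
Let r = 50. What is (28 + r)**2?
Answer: 6084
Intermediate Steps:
(28 + r)**2 = (28 + 50)**2 = 78**2 = 6084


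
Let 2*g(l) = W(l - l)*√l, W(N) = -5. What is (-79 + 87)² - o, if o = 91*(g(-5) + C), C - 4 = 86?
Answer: -8126 + 455*I*√5/2 ≈ -8126.0 + 508.71*I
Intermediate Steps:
C = 90 (C = 4 + 86 = 90)
g(l) = -5*√l/2 (g(l) = (-5*√l)/2 = -5*√l/2)
o = 8190 - 455*I*√5/2 (o = 91*(-5*I*√5/2 + 90) = 91*(90 - 5*I*√5/2) = 8190 - 455*I*√5/2 ≈ 8190.0 - 508.71*I)
(-79 + 87)² - o = (-79 + 87)² - (8190 - 455*I*√5/2) = 8² + (-8190 + 455*I*√5/2) = 64 + (-8190 + 455*I*√5/2) = -8126 + 455*I*√5/2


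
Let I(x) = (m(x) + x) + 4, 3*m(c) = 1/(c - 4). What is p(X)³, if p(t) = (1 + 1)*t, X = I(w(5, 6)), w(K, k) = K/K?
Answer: 681472/729 ≈ 934.80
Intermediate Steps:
m(c) = 1/(3*(-4 + c)) (m(c) = 1/(3*(c - 4)) = 1/(3*(-4 + c)))
w(K, k) = 1
I(x) = 4 + x + 1/(3*(-4 + x)) (I(x) = (1/(3*(-4 + x)) + x) + 4 = (x + 1/(3*(-4 + x))) + 4 = 4 + x + 1/(3*(-4 + x)))
X = 44/9 (X = (-47/3 + 1²)/(-4 + 1) = (-47/3 + 1)/(-3) = -⅓*(-44/3) = 44/9 ≈ 4.8889)
p(t) = 2*t
p(X)³ = (2*(44/9))³ = (88/9)³ = 681472/729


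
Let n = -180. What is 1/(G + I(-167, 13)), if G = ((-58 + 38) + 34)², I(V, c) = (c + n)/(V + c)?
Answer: 154/30351 ≈ 0.0050740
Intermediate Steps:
I(V, c) = (-180 + c)/(V + c) (I(V, c) = (c - 180)/(V + c) = (-180 + c)/(V + c))
G = 196 (G = (-20 + 34)² = 14² = 196)
1/(G + I(-167, 13)) = 1/(196 + (-180 + 13)/(-167 + 13)) = 1/(196 - 167/(-154)) = 1/(196 - 1/154*(-167)) = 1/(196 + 167/154) = 1/(30351/154) = 154/30351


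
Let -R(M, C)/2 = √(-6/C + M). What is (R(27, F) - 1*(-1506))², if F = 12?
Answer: (1506 - √106)² ≈ 2.2371e+6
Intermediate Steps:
R(M, C) = -2*√(M - 6/C) (R(M, C) = -2*√(-6/C + M) = -2*√(M - 6/C))
(R(27, F) - 1*(-1506))² = (-2*√(27 - 6/12) - 1*(-1506))² = (-2*√(27 - 6*1/12) + 1506)² = (-2*√(27 - ½) + 1506)² = (-√106 + 1506)² = (1506 - √106)²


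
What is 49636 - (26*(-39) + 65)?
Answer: 50585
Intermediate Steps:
49636 - (26*(-39) + 65) = 49636 - (-1014 + 65) = 49636 - 1*(-949) = 49636 + 949 = 50585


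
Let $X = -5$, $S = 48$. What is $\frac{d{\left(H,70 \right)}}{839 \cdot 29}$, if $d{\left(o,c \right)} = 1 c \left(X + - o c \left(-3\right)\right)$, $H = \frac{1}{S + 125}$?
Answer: $- \frac{45850}{4209263} \approx -0.010893$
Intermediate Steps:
$H = \frac{1}{173}$ ($H = \frac{1}{48 + 125} = \frac{1}{173} \approx 0.0057803$)
$d{\left(o,c \right)} = c \left(-5 + 3 c o\right)$ ($d{\left(o,c \right)} = 1 c \left(-5 + - o c \left(-3\right)\right) = c \left(-5 + - c o \left(-3\right)\right) = c \left(-5 + 3 c o\right)$)
$\frac{d{\left(H,70 \right)}}{839 \cdot 29} = \frac{70 \left(-5 + 3 \cdot 70 \cdot \frac{1}{173}\right)}{839 \cdot 29} = \frac{70 \left(-5 + \frac{210}{173}\right)}{24331} = 70 \left(- \frac{655}{173}\right) \frac{1}{24331} = \left(- \frac{45850}{173}\right) \frac{1}{24331} = - \frac{45850}{4209263}$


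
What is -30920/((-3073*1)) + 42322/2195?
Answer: 450854/15365 ≈ 29.343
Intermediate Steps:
-30920/((-3073*1)) + 42322/2195 = -30920/(-3073) + 42322*(1/2195) = -30920*(-1/3073) + 42322/2195 = 30920/3073 + 42322/2195 = 450854/15365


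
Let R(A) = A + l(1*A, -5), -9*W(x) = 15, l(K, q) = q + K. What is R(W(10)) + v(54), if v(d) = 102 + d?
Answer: 443/3 ≈ 147.67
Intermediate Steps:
l(K, q) = K + q
W(x) = -5/3 (W(x) = -⅑*15 = -5/3)
R(A) = -5 + 2*A (R(A) = A + (1*A - 5) = A + (A - 5) = A + (-5 + A) = -5 + 2*A)
R(W(10)) + v(54) = (-5 + 2*(-5/3)) + (102 + 54) = (-5 - 10/3) + 156 = -25/3 + 156 = 443/3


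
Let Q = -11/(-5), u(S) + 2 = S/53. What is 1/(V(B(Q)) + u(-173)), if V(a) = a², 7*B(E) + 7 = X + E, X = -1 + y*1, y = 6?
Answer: -64925/341722 ≈ -0.18999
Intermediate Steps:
u(S) = -2 + S/53
Q = 11/5 (Q = -11*(-⅕) = 11/5 ≈ 2.2000)
X = 5 (X = -1 + 6*1 = -1 + 6 = 5)
B(E) = -2/7 + E/7 (B(E) = -1 + (5 + E)/7 = -1 + (5/7 + E/7) = -2/7 + E/7)
1/(V(B(Q)) + u(-173)) = 1/((-2/7 + (⅐)*(11/5))² + (-2 + (1/53)*(-173))) = 1/((-2/7 + 11/35)² + (-2 - 173/53)) = 1/((1/35)² - 279/53) = 1/(1/1225 - 279/53) = 1/(-341722/64925) = -64925/341722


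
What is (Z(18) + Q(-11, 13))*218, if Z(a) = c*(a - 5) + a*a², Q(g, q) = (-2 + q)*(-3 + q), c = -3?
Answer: 1286854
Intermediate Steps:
Q(g, q) = (-3 + q)*(-2 + q)
Z(a) = 15 + a³ - 3*a (Z(a) = -3*(a - 5) + a*a² = -3*(-5 + a) + a³ = (15 - 3*a) + a³ = 15 + a³ - 3*a)
(Z(18) + Q(-11, 13))*218 = ((15 + 18³ - 3*18) + (6 + 13² - 5*13))*218 = ((15 + 5832 - 54) + (6 + 169 - 65))*218 = (5793 + 110)*218 = 5903*218 = 1286854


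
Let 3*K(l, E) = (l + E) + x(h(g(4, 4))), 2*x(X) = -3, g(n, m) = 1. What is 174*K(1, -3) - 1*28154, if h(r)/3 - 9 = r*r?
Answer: -28357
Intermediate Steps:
h(r) = 27 + 3*r**2 (h(r) = 27 + 3*(r*r) = 27 + 3*r**2)
x(X) = -3/2 (x(X) = (1/2)*(-3) = -3/2)
K(l, E) = -1/2 + E/3 + l/3 (K(l, E) = ((l + E) - 3/2)/3 = ((E + l) - 3/2)/3 = (-3/2 + E + l)/3 = -1/2 + E/3 + l/3)
174*K(1, -3) - 1*28154 = 174*(-1/2 + (1/3)*(-3) + (1/3)*1) - 1*28154 = 174*(-1/2 - 1 + 1/3) - 28154 = 174*(-7/6) - 28154 = -203 - 28154 = -28357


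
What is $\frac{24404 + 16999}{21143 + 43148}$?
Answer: $\frac{41403}{64291} \approx 0.64399$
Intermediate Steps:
$\frac{24404 + 16999}{21143 + 43148} = \frac{41403}{64291}$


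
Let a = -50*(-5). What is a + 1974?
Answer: 2224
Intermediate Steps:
a = 250
a + 1974 = 250 + 1974 = 2224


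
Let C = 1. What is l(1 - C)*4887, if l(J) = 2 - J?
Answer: 9774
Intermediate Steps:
l(1 - C)*4887 = (2 - (1 - 1*1))*4887 = (2 - (1 - 1))*4887 = (2 - 1*0)*4887 = (2 + 0)*4887 = 2*4887 = 9774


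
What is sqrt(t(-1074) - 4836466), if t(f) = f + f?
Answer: I*sqrt(4838614) ≈ 2199.7*I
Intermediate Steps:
t(f) = 2*f
sqrt(t(-1074) - 4836466) = sqrt(2*(-1074) - 4836466) = sqrt(-2148 - 4836466) = sqrt(-4838614) = I*sqrt(4838614)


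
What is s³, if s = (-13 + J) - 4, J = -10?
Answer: -19683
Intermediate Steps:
s = -27 (s = (-13 - 10) - 4 = -23 - 4 = -27)
s³ = (-27)³ = -19683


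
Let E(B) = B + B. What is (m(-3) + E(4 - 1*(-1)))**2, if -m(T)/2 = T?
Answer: 256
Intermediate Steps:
E(B) = 2*B
m(T) = -2*T
(m(-3) + E(4 - 1*(-1)))**2 = (-2*(-3) + 2*(4 - 1*(-1)))**2 = (6 + 2*(4 + 1))**2 = (6 + 2*5)**2 = (6 + 10)**2 = 16**2 = 256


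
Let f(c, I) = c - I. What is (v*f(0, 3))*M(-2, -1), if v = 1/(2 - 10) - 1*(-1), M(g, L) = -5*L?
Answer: -105/8 ≈ -13.125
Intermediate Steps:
v = 7/8 (v = 1/(-8) + 1 = -1/8 + 1 = 7/8 ≈ 0.87500)
(v*f(0, 3))*M(-2, -1) = (7*(0 - 1*3)/8)*(-5*(-1)) = (7*(0 - 3)/8)*5 = ((7/8)*(-3))*5 = -21/8*5 = -105/8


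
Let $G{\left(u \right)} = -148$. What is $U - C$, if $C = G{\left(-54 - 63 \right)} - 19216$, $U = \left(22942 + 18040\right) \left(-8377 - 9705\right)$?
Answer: $-741017160$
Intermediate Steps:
$U = -741036524$ ($U = 40982 \left(-18082\right) = -741036524$)
$C = -19364$ ($C = -148 - 19216 = -19364$)
$U - C = -741036524 - -19364 = -741036524 + 19364 = -741017160$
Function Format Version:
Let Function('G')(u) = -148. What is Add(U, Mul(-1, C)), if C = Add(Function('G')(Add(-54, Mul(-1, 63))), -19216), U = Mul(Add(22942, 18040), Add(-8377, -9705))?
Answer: -741017160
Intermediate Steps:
U = -741036524 (U = Mul(40982, -18082) = -741036524)
C = -19364 (C = Add(-148, -19216) = -19364)
Add(U, Mul(-1, C)) = Add(-741036524, Mul(-1, -19364)) = Add(-741036524, 19364) = -741017160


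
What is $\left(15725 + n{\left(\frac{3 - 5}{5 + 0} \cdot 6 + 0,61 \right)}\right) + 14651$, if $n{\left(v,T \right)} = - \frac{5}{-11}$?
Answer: $\frac{334141}{11} \approx 30376.0$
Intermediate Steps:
$n{\left(v,T \right)} = \frac{5}{11}$ ($n{\left(v,T \right)} = \left(-5\right) \left(- \frac{1}{11}\right) = \frac{5}{11}$)
$\left(15725 + n{\left(\frac{3 - 5}{5 + 0} \cdot 6 + 0,61 \right)}\right) + 14651 = \left(15725 + \frac{5}{11}\right) + 14651 = \frac{172980}{11} + 14651 = \frac{334141}{11}$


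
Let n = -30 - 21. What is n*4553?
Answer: -232203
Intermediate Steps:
n = -51
n*4553 = -51*4553 = -232203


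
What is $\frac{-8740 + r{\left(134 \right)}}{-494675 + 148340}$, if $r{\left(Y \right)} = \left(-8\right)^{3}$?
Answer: $\frac{3084}{115445} \approx 0.026714$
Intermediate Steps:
$r{\left(Y \right)} = -512$
$\frac{-8740 + r{\left(134 \right)}}{-494675 + 148340} = \frac{-8740 - 512}{-494675 + 148340} = - \frac{9252}{-346335} = \left(-9252\right) \left(- \frac{1}{346335}\right) = \frac{3084}{115445}$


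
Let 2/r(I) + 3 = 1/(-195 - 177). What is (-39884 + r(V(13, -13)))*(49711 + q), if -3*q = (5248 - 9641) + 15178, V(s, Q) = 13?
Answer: -2054521847952/1117 ≈ -1.8393e+9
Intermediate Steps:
r(I) = -744/1117 (r(I) = 2/(-3 + 1/(-195 - 177)) = 2/(-3 + 1/(-372)) = 2/(-3 - 1/372) = 2/(-1117/372) = 2*(-372/1117) = -744/1117)
q = -3595 (q = -((5248 - 9641) + 15178)/3 = -(-4393 + 15178)/3 = -⅓*10785 = -3595)
(-39884 + r(V(13, -13)))*(49711 + q) = (-39884 - 744/1117)*(49711 - 3595) = -44551172/1117*46116 = -2054521847952/1117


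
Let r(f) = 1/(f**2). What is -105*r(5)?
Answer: -21/5 ≈ -4.2000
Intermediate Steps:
r(f) = f**(-2)
-105*r(5) = -105/5**2 = -105*1/25 = -21/5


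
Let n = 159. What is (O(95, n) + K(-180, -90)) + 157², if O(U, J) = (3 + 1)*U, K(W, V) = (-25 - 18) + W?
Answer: 24806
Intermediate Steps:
K(W, V) = -43 + W
O(U, J) = 4*U
(O(95, n) + K(-180, -90)) + 157² = (4*95 + (-43 - 180)) + 157² = (380 - 223) + 24649 = 157 + 24649 = 24806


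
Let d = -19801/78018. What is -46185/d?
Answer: 3603261330/19801 ≈ 1.8197e+5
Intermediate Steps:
d = -19801/78018 (d = -19801*1/78018 = -19801/78018 ≈ -0.25380)
-46185/d = -46185/(-19801/78018) = -46185*(-78018/19801) = 3603261330/19801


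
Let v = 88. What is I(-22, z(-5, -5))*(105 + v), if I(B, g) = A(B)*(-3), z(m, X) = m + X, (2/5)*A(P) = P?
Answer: 31845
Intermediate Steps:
A(P) = 5*P/2
z(m, X) = X + m
I(B, g) = -15*B/2 (I(B, g) = (5*B/2)*(-3) = -15*B/2)
I(-22, z(-5, -5))*(105 + v) = (-15/2*(-22))*(105 + 88) = 165*193 = 31845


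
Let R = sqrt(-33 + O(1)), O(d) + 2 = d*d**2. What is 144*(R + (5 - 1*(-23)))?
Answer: 4032 + 144*I*sqrt(34) ≈ 4032.0 + 839.66*I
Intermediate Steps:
O(d) = -2 + d**3 (O(d) = -2 + d*d**2 = -2 + d**3)
R = I*sqrt(34) (R = sqrt(-33 + (-2 + 1**3)) = sqrt(-33 + (-2 + 1)) = sqrt(-33 - 1) = sqrt(-34) = I*sqrt(34) ≈ 5.8309*I)
144*(R + (5 - 1*(-23))) = 144*(I*sqrt(34) + (5 - 1*(-23))) = 144*(I*sqrt(34) + (5 + 23)) = 144*(I*sqrt(34) + 28) = 144*(28 + I*sqrt(34)) = 4032 + 144*I*sqrt(34)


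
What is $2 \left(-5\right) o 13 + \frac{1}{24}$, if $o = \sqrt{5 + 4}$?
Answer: $- \frac{9359}{24} \approx -389.96$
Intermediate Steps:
$o = 3$ ($o = \sqrt{9} = 3$)
$2 \left(-5\right) o 13 + \frac{1}{24} = 2 \left(-5\right) 3 \cdot 13 + \frac{1}{24} = \left(-10\right) 3 \cdot 13 + \frac{1}{24} = \left(-30\right) 13 + \frac{1}{24} = -390 + \frac{1}{24} = - \frac{9359}{24}$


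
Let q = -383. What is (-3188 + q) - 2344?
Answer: -5915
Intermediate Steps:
(-3188 + q) - 2344 = (-3188 - 383) - 2344 = -3571 - 2344 = -5915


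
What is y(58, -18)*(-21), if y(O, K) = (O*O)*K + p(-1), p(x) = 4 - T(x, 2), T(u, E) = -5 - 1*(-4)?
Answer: 1271487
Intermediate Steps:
T(u, E) = -1 (T(u, E) = -5 + 4 = -1)
p(x) = 5 (p(x) = 4 - 1*(-1) = 4 + 1 = 5)
y(O, K) = 5 + K*O² (y(O, K) = (O*O)*K + 5 = O²*K + 5 = K*O² + 5 = 5 + K*O²)
y(58, -18)*(-21) = (5 - 18*58²)*(-21) = (5 - 18*3364)*(-21) = (5 - 60552)*(-21) = -60547*(-21) = 1271487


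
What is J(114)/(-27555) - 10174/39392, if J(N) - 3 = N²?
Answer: -132066863/180907760 ≈ -0.73002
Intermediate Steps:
J(N) = 3 + N²
J(114)/(-27555) - 10174/39392 = (3 + 114²)/(-27555) - 10174/39392 = (3 + 12996)*(-1/27555) - 10174*1/39392 = 12999*(-1/27555) - 5087/19696 = -4333/9185 - 5087/19696 = -132066863/180907760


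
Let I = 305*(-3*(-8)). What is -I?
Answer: -7320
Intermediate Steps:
I = 7320 (I = 305*24 = 7320)
-I = -1*7320 = -7320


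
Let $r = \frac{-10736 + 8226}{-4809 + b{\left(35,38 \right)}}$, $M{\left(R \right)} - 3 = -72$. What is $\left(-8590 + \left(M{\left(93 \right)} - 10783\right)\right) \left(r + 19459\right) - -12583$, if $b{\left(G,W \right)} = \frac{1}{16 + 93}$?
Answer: $- \frac{9915374269494}{26209} \approx -3.7832 \cdot 10^{8}$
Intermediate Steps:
$M{\left(R \right)} = -69$ ($M{\left(R \right)} = 3 - 72 = -69$)
$b{\left(G,W \right)} = \frac{1}{109}$
$r = \frac{27359}{52418}$ ($r = \frac{-10736 + 8226}{-4809 + \frac{1}{109}} = - \frac{2510}{- \frac{524180}{109}} = \left(-2510\right) \left(- \frac{109}{524180}\right) = \frac{27359}{52418} \approx 0.52194$)
$\left(-8590 + \left(M{\left(93 \right)} - 10783\right)\right) \left(r + 19459\right) - -12583 = \left(-8590 - 10852\right) \left(\frac{27359}{52418} + 19459\right) - -12583 = \left(-8590 - 10852\right) \frac{1020029221}{52418} + 12583 = \left(-19442\right) \frac{1020029221}{52418} + 12583 = - \frac{9915704057341}{26209} + 12583 = - \frac{9915374269494}{26209}$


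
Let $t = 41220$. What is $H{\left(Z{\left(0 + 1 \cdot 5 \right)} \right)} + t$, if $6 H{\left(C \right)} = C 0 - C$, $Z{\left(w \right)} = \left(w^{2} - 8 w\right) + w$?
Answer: $\frac{123665}{3} \approx 41222.0$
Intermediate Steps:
$Z{\left(w \right)} = w^{2} - 7 w$
$H{\left(C \right)} = - \frac{C}{6}$ ($H{\left(C \right)} = \frac{C 0 - C}{6} = \frac{0 - C}{6} = \frac{\left(-1\right) C}{6} = - \frac{C}{6}$)
$H{\left(Z{\left(0 + 1 \cdot 5 \right)} \right)} + t = - \frac{\left(0 + 1 \cdot 5\right) \left(-7 + \left(0 + 1 \cdot 5\right)\right)}{6} + 41220 = - \frac{\left(0 + 5\right) \left(-7 + \left(0 + 5\right)\right)}{6} + 41220 = - \frac{5 \left(-7 + 5\right)}{6} + 41220 = - \frac{5 \left(-2\right)}{6} + 41220 = \left(- \frac{1}{6}\right) \left(-10\right) + 41220 = \frac{5}{3} + 41220 = \frac{123665}{3}$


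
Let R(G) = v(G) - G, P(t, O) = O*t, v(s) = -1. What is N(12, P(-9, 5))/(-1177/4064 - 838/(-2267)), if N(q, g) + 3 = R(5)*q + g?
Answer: -368523520/245791 ≈ -1499.3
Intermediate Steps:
R(G) = -1 - G
N(q, g) = -3 + g - 6*q (N(q, g) = -3 + ((-1 - 1*5)*q + g) = -3 + ((-1 - 5)*q + g) = -3 + (-6*q + g) = -3 + (g - 6*q) = -3 + g - 6*q)
N(12, P(-9, 5))/(-1177/4064 - 838/(-2267)) = (-3 + 5*(-9) - 6*12)/(-1177/4064 - 838/(-2267)) = (-3 - 45 - 72)/(-1177*1/4064 - 838*(-1/2267)) = -120/(-1177/4064 + 838/2267) = -120/737373/9213088 = -120*9213088/737373 = -368523520/245791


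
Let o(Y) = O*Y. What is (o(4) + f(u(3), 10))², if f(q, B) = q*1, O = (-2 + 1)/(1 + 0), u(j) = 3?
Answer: 1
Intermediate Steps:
O = -1 (O = -1/1 = -1*1 = -1)
f(q, B) = q
o(Y) = -Y
(o(4) + f(u(3), 10))² = (-1*4 + 3)² = (-4 + 3)² = (-1)² = 1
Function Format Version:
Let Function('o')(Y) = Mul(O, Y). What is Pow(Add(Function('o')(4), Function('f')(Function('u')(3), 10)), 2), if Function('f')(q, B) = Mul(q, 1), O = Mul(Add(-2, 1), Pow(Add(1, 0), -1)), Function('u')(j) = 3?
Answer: 1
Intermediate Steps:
O = -1 (O = Mul(-1, Pow(1, -1)) = Mul(-1, 1) = -1)
Function('f')(q, B) = q
Function('o')(Y) = Mul(-1, Y)
Pow(Add(Function('o')(4), Function('f')(Function('u')(3), 10)), 2) = Pow(Add(Mul(-1, 4), 3), 2) = Pow(Add(-4, 3), 2) = Pow(-1, 2) = 1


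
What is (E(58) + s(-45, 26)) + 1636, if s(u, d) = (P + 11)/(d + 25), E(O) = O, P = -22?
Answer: 86383/51 ≈ 1693.8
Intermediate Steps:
s(u, d) = -11/(25 + d) (s(u, d) = (-22 + 11)/(d + 25) = -11/(25 + d))
(E(58) + s(-45, 26)) + 1636 = (58 - 11/(25 + 26)) + 1636 = (58 - 11/51) + 1636 = 2947/51 + 1636 = 86383/51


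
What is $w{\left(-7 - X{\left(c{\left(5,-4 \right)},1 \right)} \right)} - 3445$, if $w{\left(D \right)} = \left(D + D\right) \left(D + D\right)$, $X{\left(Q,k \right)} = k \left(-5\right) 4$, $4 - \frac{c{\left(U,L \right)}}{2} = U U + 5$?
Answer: $-2769$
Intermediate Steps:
$c{\left(U,L \right)} = -2 - 2 U^{2}$ ($c{\left(U,L \right)} = 8 - 2 \left(U U + 5\right) = 8 - 2 \left(U^{2} + 5\right) = 8 - 2 \left(5 + U^{2}\right) = 8 - \left(10 + 2 U^{2}\right) = -2 - 2 U^{2}$)
$X{\left(Q,k \right)} = - 20 k$ ($X{\left(Q,k \right)} = - 5 k 4 = - 20 k$)
$w{\left(D \right)} = 4 D^{2}$ ($w{\left(D \right)} = 2 D 2 D = 4 D^{2}$)
$w{\left(-7 - X{\left(c{\left(5,-4 \right)},1 \right)} \right)} - 3445 = 4 \left(-7 - \left(-20\right) 1\right)^{2} - 3445 = 4 \left(-7 - -20\right)^{2} - 3445 = 4 \left(-7 + 20\right)^{2} - 3445 = 4 \cdot 13^{2} - 3445 = 4 \cdot 169 - 3445 = 676 - 3445 = -2769$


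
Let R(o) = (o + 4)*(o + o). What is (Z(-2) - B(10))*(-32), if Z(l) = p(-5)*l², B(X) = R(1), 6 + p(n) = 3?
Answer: 704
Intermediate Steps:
p(n) = -3 (p(n) = -6 + 3 = -3)
R(o) = 2*o*(4 + o) (R(o) = (4 + o)*(2*o) = 2*o*(4 + o))
B(X) = 10 (B(X) = 2*1*(4 + 1) = 2*1*5 = 10)
Z(l) = -3*l²
(Z(-2) - B(10))*(-32) = (-3*(-2)² - 1*10)*(-32) = (-3*4 - 10)*(-32) = (-12 - 10)*(-32) = -22*(-32) = 704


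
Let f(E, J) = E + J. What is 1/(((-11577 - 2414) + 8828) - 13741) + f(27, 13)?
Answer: 756159/18904 ≈ 40.000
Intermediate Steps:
1/(((-11577 - 2414) + 8828) - 13741) + f(27, 13) = 1/(((-11577 - 2414) + 8828) - 13741) + (27 + 13) = 1/((-13991 + 8828) - 13741) + 40 = 1/(-5163 - 13741) + 40 = 1/(-18904) + 40 = -1/18904 + 40 = 756159/18904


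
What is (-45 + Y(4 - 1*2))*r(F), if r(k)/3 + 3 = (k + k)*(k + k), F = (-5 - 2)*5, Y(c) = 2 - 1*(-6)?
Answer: -543567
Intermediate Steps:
Y(c) = 8 (Y(c) = 2 + 6 = 8)
F = -35 (F = -7*5 = -35)
r(k) = -9 + 12*k**2 (r(k) = -9 + 3*((k + k)*(k + k)) = -9 + 3*((2*k)*(2*k)) = -9 + 3*(4*k**2) = -9 + 12*k**2)
(-45 + Y(4 - 1*2))*r(F) = (-45 + 8)*(-9 + 12*(-35)**2) = -37*(-9 + 12*1225) = -37*(-9 + 14700) = -37*14691 = -543567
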